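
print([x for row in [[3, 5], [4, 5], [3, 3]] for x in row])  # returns [3, 5, 4, 5, 3, 3]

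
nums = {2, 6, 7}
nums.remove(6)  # {2, 7}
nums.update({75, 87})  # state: {2, 7, 75, 87}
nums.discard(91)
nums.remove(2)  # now {7, 75, 87}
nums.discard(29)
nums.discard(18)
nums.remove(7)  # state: {75, 87}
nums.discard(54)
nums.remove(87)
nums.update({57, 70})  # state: {57, 70, 75}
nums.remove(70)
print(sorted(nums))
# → [57, 75]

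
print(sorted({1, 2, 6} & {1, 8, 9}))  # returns [1]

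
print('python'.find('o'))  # 4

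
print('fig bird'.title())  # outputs Fig Bird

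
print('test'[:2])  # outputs te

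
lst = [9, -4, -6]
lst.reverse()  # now [-6, -4, 9]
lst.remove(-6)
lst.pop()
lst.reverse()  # [-4]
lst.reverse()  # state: [-4]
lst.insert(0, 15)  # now [15, -4]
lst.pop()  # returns -4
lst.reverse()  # [15]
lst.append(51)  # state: [15, 51]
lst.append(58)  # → [15, 51, 58]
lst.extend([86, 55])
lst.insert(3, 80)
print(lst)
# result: [15, 51, 58, 80, 86, 55]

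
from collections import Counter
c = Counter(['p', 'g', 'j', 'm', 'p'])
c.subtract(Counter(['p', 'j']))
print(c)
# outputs Counter({'p': 1, 'g': 1, 'm': 1, 'j': 0})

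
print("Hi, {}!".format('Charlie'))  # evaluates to Hi, Charlie!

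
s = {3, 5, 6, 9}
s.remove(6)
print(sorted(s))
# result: [3, 5, 9]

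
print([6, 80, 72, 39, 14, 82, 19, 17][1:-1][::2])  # [80, 39, 82]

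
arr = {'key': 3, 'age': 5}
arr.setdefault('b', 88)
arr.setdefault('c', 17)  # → 17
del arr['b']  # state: {'key': 3, 'age': 5, 'c': 17}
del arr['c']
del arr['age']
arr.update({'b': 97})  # {'key': 3, 'b': 97}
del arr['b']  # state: {'key': 3}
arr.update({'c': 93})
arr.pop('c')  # 93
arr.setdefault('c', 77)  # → 77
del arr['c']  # {'key': 3}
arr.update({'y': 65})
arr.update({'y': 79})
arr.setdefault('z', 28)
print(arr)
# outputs {'key': 3, 'y': 79, 'z': 28}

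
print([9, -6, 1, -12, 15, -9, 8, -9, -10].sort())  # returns None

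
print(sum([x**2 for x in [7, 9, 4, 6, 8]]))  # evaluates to 246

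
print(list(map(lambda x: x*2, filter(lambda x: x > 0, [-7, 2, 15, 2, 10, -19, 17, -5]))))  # [4, 30, 4, 20, 34]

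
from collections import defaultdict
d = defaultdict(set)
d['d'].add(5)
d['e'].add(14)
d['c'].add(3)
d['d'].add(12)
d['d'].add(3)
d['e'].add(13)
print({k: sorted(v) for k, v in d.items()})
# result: {'d': [3, 5, 12], 'e': [13, 14], 'c': [3]}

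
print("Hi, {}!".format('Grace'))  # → Hi, Grace!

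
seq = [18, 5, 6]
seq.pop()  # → 6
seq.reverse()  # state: [5, 18]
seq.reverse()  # [18, 5]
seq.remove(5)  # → [18]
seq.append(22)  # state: [18, 22]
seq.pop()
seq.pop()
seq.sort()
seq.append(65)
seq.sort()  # [65]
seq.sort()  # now [65]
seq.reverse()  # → [65]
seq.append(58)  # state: [65, 58]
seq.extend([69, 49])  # [65, 58, 69, 49]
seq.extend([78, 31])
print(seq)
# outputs [65, 58, 69, 49, 78, 31]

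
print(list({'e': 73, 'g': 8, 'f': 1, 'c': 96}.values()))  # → [73, 8, 1, 96]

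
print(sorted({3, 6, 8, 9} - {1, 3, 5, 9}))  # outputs [6, 8]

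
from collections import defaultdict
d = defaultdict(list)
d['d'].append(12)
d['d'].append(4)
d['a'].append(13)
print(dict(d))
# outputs {'d': [12, 4], 'a': [13]}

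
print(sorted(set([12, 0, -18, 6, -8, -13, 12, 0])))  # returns [-18, -13, -8, 0, 6, 12]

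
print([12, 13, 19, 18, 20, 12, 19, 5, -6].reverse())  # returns None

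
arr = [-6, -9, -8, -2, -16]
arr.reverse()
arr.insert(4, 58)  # [-16, -2, -8, -9, 58, -6]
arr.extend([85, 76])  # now [-16, -2, -8, -9, 58, -6, 85, 76]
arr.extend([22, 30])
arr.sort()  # [-16, -9, -8, -6, -2, 22, 30, 58, 76, 85]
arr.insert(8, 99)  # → [-16, -9, -8, -6, -2, 22, 30, 58, 99, 76, 85]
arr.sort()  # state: [-16, -9, -8, -6, -2, 22, 30, 58, 76, 85, 99]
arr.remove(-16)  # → [-9, -8, -6, -2, 22, 30, 58, 76, 85, 99]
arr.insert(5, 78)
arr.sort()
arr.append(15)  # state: [-9, -8, -6, -2, 22, 30, 58, 76, 78, 85, 99, 15]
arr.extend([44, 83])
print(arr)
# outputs [-9, -8, -6, -2, 22, 30, 58, 76, 78, 85, 99, 15, 44, 83]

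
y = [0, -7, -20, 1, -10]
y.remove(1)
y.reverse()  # [-10, -20, -7, 0]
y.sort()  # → [-20, -10, -7, 0]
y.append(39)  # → [-20, -10, -7, 0, 39]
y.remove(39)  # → [-20, -10, -7, 0]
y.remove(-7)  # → [-20, -10, 0]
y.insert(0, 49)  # [49, -20, -10, 0]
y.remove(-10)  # [49, -20, 0]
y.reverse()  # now [0, -20, 49]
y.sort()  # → [-20, 0, 49]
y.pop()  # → 49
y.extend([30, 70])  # [-20, 0, 30, 70]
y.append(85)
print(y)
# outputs [-20, 0, 30, 70, 85]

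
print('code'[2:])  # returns de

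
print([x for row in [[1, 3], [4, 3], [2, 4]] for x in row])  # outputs [1, 3, 4, 3, 2, 4]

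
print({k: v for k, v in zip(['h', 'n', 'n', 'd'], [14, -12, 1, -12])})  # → {'h': 14, 'n': 1, 'd': -12}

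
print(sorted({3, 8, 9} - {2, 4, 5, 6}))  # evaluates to [3, 8, 9]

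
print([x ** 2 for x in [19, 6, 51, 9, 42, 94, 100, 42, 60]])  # [361, 36, 2601, 81, 1764, 8836, 10000, 1764, 3600]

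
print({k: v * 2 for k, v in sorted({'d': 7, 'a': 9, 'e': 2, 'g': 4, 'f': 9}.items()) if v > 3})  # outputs {'a': 18, 'd': 14, 'f': 18, 'g': 8}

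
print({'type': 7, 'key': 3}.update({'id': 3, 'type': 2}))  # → None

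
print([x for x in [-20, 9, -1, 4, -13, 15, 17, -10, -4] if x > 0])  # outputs [9, 4, 15, 17]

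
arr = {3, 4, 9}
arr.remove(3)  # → {4, 9}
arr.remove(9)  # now {4}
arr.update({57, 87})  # {4, 57, 87}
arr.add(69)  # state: {4, 57, 69, 87}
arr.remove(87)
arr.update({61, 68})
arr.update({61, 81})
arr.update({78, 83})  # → {4, 57, 61, 68, 69, 78, 81, 83}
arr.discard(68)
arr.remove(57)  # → {4, 61, 69, 78, 81, 83}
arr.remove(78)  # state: {4, 61, 69, 81, 83}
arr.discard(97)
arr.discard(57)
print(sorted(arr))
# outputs [4, 61, 69, 81, 83]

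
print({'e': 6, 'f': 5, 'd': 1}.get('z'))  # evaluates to None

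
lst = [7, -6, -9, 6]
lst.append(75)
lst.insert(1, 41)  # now [7, 41, -6, -9, 6, 75]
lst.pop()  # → 75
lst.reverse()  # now [6, -9, -6, 41, 7]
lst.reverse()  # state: [7, 41, -6, -9, 6]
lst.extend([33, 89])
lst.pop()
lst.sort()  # [-9, -6, 6, 7, 33, 41]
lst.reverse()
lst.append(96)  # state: [41, 33, 7, 6, -6, -9, 96]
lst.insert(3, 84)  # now [41, 33, 7, 84, 6, -6, -9, 96]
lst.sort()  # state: [-9, -6, 6, 7, 33, 41, 84, 96]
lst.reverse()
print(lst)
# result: [96, 84, 41, 33, 7, 6, -6, -9]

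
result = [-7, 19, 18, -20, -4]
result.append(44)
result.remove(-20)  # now [-7, 19, 18, -4, 44]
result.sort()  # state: [-7, -4, 18, 19, 44]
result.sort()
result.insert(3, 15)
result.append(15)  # [-7, -4, 18, 15, 19, 44, 15]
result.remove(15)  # [-7, -4, 18, 19, 44, 15]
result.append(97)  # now [-7, -4, 18, 19, 44, 15, 97]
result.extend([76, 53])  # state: [-7, -4, 18, 19, 44, 15, 97, 76, 53]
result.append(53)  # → [-7, -4, 18, 19, 44, 15, 97, 76, 53, 53]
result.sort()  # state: [-7, -4, 15, 18, 19, 44, 53, 53, 76, 97]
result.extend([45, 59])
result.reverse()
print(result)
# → [59, 45, 97, 76, 53, 53, 44, 19, 18, 15, -4, -7]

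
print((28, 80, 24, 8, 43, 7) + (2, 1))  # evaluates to (28, 80, 24, 8, 43, 7, 2, 1)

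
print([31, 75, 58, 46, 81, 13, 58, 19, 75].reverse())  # None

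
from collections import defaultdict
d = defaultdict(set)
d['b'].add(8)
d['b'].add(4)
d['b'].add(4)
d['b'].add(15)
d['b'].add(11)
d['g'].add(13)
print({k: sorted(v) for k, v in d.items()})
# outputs {'b': [4, 8, 11, 15], 'g': [13]}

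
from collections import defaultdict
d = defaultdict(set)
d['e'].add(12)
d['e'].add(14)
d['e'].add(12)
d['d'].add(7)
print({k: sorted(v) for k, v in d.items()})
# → {'e': [12, 14], 'd': [7]}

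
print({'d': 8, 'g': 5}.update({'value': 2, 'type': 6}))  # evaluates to None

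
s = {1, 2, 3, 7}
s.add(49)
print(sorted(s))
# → [1, 2, 3, 7, 49]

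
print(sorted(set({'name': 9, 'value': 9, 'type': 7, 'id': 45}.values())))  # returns [7, 9, 45]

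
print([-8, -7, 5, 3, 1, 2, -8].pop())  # -8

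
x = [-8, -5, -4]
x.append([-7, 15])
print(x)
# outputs [-8, -5, -4, [-7, 15]]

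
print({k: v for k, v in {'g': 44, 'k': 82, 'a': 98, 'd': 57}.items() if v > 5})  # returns {'g': 44, 'k': 82, 'a': 98, 'd': 57}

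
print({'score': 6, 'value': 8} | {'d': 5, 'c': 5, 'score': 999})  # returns {'score': 999, 'value': 8, 'd': 5, 'c': 5}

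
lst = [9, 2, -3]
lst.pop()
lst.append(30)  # [9, 2, 30]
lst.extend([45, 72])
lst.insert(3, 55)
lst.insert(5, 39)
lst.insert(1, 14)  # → [9, 14, 2, 30, 55, 45, 39, 72]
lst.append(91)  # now [9, 14, 2, 30, 55, 45, 39, 72, 91]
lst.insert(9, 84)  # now [9, 14, 2, 30, 55, 45, 39, 72, 91, 84]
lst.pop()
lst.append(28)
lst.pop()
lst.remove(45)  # [9, 14, 2, 30, 55, 39, 72, 91]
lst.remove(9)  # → [14, 2, 30, 55, 39, 72, 91]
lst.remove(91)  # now [14, 2, 30, 55, 39, 72]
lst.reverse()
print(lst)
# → [72, 39, 55, 30, 2, 14]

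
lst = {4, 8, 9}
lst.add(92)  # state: {4, 8, 9, 92}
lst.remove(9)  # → {4, 8, 92}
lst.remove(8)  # {4, 92}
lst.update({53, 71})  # {4, 53, 71, 92}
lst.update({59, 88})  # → {4, 53, 59, 71, 88, 92}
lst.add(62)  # {4, 53, 59, 62, 71, 88, 92}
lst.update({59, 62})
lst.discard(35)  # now {4, 53, 59, 62, 71, 88, 92}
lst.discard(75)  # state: {4, 53, 59, 62, 71, 88, 92}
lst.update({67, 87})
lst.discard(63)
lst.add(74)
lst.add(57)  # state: {4, 53, 57, 59, 62, 67, 71, 74, 87, 88, 92}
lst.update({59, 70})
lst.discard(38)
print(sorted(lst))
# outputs [4, 53, 57, 59, 62, 67, 70, 71, 74, 87, 88, 92]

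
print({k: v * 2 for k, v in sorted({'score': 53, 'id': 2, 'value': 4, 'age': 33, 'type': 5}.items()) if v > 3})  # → {'age': 66, 'score': 106, 'type': 10, 'value': 8}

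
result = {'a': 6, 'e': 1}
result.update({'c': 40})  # {'a': 6, 'e': 1, 'c': 40}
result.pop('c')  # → 40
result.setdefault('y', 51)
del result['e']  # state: {'a': 6, 'y': 51}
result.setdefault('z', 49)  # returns 49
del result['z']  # {'a': 6, 'y': 51}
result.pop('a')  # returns 6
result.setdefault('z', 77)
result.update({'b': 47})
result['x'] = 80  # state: {'y': 51, 'z': 77, 'b': 47, 'x': 80}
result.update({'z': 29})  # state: {'y': 51, 'z': 29, 'b': 47, 'x': 80}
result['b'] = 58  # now {'y': 51, 'z': 29, 'b': 58, 'x': 80}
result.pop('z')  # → 29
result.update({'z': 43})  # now {'y': 51, 'b': 58, 'x': 80, 'z': 43}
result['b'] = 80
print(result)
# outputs {'y': 51, 'b': 80, 'x': 80, 'z': 43}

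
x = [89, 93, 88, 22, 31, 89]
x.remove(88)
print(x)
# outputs [89, 93, 22, 31, 89]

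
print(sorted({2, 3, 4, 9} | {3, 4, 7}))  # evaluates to [2, 3, 4, 7, 9]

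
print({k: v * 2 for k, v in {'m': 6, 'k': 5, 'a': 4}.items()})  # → {'m': 12, 'k': 10, 'a': 8}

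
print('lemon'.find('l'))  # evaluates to 0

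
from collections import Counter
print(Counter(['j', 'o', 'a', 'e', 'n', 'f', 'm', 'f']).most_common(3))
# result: [('f', 2), ('j', 1), ('o', 1)]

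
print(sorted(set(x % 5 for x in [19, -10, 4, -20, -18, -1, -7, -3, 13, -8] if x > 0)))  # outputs [3, 4]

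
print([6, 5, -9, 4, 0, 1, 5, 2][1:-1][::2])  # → [5, 4, 1]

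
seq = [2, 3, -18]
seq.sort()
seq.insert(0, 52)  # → [52, -18, 2, 3]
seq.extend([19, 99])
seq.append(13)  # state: [52, -18, 2, 3, 19, 99, 13]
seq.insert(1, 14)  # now [52, 14, -18, 2, 3, 19, 99, 13]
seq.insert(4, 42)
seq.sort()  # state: [-18, 2, 3, 13, 14, 19, 42, 52, 99]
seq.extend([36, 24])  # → [-18, 2, 3, 13, 14, 19, 42, 52, 99, 36, 24]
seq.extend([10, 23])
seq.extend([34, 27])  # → [-18, 2, 3, 13, 14, 19, 42, 52, 99, 36, 24, 10, 23, 34, 27]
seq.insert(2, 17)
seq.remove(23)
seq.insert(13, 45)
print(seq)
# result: [-18, 2, 17, 3, 13, 14, 19, 42, 52, 99, 36, 24, 10, 45, 34, 27]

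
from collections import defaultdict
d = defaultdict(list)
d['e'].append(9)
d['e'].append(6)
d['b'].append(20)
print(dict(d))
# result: {'e': [9, 6], 'b': [20]}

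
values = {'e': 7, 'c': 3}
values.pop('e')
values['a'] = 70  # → {'c': 3, 'a': 70}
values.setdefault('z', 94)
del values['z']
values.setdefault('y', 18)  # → 18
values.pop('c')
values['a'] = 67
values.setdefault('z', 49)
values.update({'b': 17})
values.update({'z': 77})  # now {'a': 67, 'y': 18, 'z': 77, 'b': 17}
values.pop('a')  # 67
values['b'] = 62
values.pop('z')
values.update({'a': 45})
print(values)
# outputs {'y': 18, 'b': 62, 'a': 45}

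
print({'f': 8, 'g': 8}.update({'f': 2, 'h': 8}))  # None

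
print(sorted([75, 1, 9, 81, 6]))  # [1, 6, 9, 75, 81]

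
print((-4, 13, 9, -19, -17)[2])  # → 9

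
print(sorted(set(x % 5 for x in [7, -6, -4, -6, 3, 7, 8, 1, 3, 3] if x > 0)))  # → [1, 2, 3]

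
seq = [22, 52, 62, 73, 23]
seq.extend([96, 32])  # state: [22, 52, 62, 73, 23, 96, 32]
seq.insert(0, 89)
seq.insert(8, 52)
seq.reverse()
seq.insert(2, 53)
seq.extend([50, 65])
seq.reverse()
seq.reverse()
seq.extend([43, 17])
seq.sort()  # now [17, 22, 23, 32, 43, 50, 52, 52, 53, 62, 65, 73, 89, 96]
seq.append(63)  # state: [17, 22, 23, 32, 43, 50, 52, 52, 53, 62, 65, 73, 89, 96, 63]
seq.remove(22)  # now [17, 23, 32, 43, 50, 52, 52, 53, 62, 65, 73, 89, 96, 63]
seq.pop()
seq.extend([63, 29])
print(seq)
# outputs [17, 23, 32, 43, 50, 52, 52, 53, 62, 65, 73, 89, 96, 63, 29]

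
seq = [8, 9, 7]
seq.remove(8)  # [9, 7]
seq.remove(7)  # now [9]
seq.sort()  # [9]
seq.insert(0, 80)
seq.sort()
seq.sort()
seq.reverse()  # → [80, 9]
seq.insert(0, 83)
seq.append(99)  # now [83, 80, 9, 99]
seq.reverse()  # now [99, 9, 80, 83]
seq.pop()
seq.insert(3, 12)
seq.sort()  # [9, 12, 80, 99]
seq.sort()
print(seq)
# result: [9, 12, 80, 99]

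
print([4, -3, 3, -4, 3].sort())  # None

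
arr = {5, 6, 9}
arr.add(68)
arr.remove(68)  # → {5, 6, 9}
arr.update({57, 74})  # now {5, 6, 9, 57, 74}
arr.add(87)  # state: {5, 6, 9, 57, 74, 87}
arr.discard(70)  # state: {5, 6, 9, 57, 74, 87}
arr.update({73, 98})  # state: {5, 6, 9, 57, 73, 74, 87, 98}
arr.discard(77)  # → {5, 6, 9, 57, 73, 74, 87, 98}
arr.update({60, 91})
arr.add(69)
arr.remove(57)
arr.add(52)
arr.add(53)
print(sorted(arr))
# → [5, 6, 9, 52, 53, 60, 69, 73, 74, 87, 91, 98]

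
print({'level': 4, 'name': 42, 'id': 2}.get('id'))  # 2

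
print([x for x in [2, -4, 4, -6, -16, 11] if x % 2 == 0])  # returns [2, -4, 4, -6, -16]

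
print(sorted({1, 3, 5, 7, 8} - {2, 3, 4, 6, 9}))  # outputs [1, 5, 7, 8]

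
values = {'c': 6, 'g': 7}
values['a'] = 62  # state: {'c': 6, 'g': 7, 'a': 62}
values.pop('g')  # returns 7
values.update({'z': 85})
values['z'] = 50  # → {'c': 6, 'a': 62, 'z': 50}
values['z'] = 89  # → {'c': 6, 'a': 62, 'z': 89}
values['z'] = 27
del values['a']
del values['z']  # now {'c': 6}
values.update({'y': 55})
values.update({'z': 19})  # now {'c': 6, 'y': 55, 'z': 19}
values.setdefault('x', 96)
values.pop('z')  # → 19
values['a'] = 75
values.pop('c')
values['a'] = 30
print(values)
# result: {'y': 55, 'x': 96, 'a': 30}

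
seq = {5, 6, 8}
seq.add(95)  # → {5, 6, 8, 95}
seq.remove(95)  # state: {5, 6, 8}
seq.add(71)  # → {5, 6, 8, 71}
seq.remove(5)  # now {6, 8, 71}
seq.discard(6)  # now {8, 71}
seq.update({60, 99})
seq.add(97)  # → {8, 60, 71, 97, 99}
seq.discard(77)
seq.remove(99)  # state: {8, 60, 71, 97}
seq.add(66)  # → {8, 60, 66, 71, 97}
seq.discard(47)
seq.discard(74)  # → {8, 60, 66, 71, 97}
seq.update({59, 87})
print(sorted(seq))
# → [8, 59, 60, 66, 71, 87, 97]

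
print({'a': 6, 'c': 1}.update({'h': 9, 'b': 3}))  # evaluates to None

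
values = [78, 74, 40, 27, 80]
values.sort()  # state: [27, 40, 74, 78, 80]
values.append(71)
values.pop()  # 71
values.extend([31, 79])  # [27, 40, 74, 78, 80, 31, 79]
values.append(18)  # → [27, 40, 74, 78, 80, 31, 79, 18]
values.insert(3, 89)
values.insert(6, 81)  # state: [27, 40, 74, 89, 78, 80, 81, 31, 79, 18]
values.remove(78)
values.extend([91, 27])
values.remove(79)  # [27, 40, 74, 89, 80, 81, 31, 18, 91, 27]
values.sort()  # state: [18, 27, 27, 31, 40, 74, 80, 81, 89, 91]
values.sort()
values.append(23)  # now [18, 27, 27, 31, 40, 74, 80, 81, 89, 91, 23]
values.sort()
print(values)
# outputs [18, 23, 27, 27, 31, 40, 74, 80, 81, 89, 91]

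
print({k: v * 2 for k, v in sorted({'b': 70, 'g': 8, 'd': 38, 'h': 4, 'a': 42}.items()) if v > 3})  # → {'a': 84, 'b': 140, 'd': 76, 'g': 16, 'h': 8}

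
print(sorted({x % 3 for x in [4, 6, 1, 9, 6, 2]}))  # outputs [0, 1, 2]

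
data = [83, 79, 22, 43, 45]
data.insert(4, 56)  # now [83, 79, 22, 43, 56, 45]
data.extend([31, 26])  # [83, 79, 22, 43, 56, 45, 31, 26]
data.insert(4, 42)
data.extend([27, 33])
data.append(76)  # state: [83, 79, 22, 43, 42, 56, 45, 31, 26, 27, 33, 76]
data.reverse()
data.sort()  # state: [22, 26, 27, 31, 33, 42, 43, 45, 56, 76, 79, 83]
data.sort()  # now [22, 26, 27, 31, 33, 42, 43, 45, 56, 76, 79, 83]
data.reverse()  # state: [83, 79, 76, 56, 45, 43, 42, 33, 31, 27, 26, 22]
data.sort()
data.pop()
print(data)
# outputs [22, 26, 27, 31, 33, 42, 43, 45, 56, 76, 79]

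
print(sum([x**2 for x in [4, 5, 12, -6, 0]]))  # 221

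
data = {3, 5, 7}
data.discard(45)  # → {3, 5, 7}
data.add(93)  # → {3, 5, 7, 93}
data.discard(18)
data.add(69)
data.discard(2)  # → {3, 5, 7, 69, 93}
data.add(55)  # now {3, 5, 7, 55, 69, 93}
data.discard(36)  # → {3, 5, 7, 55, 69, 93}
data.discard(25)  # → {3, 5, 7, 55, 69, 93}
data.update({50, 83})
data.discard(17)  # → {3, 5, 7, 50, 55, 69, 83, 93}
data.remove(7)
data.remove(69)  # {3, 5, 50, 55, 83, 93}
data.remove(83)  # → {3, 5, 50, 55, 93}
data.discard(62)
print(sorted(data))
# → [3, 5, 50, 55, 93]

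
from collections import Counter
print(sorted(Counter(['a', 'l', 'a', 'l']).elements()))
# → ['a', 'a', 'l', 'l']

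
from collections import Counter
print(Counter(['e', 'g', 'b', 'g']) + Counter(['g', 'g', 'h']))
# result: Counter({'g': 4, 'e': 1, 'b': 1, 'h': 1})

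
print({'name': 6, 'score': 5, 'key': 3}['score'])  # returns 5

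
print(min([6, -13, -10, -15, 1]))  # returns -15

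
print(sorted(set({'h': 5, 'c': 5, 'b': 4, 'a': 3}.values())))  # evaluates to [3, 4, 5]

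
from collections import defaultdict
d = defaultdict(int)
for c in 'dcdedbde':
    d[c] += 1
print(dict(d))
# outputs {'d': 4, 'c': 1, 'e': 2, 'b': 1}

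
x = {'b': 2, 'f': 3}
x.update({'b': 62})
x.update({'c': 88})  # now {'b': 62, 'f': 3, 'c': 88}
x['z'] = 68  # {'b': 62, 'f': 3, 'c': 88, 'z': 68}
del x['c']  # {'b': 62, 'f': 3, 'z': 68}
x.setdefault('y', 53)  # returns 53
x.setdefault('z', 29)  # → 68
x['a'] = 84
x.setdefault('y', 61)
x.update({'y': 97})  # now {'b': 62, 'f': 3, 'z': 68, 'y': 97, 'a': 84}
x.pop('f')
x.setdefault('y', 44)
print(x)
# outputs {'b': 62, 'z': 68, 'y': 97, 'a': 84}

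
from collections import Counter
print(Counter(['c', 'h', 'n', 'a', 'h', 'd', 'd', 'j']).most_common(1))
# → [('h', 2)]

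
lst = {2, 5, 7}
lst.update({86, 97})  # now {2, 5, 7, 86, 97}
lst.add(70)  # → {2, 5, 7, 70, 86, 97}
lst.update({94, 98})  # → {2, 5, 7, 70, 86, 94, 97, 98}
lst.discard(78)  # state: {2, 5, 7, 70, 86, 94, 97, 98}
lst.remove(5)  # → {2, 7, 70, 86, 94, 97, 98}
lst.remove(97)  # {2, 7, 70, 86, 94, 98}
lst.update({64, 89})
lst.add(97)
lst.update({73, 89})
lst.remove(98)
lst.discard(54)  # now {2, 7, 64, 70, 73, 86, 89, 94, 97}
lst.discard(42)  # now {2, 7, 64, 70, 73, 86, 89, 94, 97}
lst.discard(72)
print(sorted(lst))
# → [2, 7, 64, 70, 73, 86, 89, 94, 97]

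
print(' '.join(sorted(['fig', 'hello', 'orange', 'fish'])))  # fig fish hello orange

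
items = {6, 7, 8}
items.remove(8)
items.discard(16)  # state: {6, 7}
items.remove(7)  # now {6}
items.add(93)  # {6, 93}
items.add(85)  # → {6, 85, 93}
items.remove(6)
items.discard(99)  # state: {85, 93}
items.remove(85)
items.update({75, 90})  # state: {75, 90, 93}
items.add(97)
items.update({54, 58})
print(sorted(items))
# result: [54, 58, 75, 90, 93, 97]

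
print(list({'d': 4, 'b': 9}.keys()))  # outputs ['d', 'b']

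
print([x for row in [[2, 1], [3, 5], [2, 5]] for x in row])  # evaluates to [2, 1, 3, 5, 2, 5]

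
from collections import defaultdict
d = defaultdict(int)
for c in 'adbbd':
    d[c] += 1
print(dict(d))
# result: {'a': 1, 'd': 2, 'b': 2}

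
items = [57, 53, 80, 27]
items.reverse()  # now [27, 80, 53, 57]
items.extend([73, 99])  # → [27, 80, 53, 57, 73, 99]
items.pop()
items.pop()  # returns 73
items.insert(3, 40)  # [27, 80, 53, 40, 57]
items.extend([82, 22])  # [27, 80, 53, 40, 57, 82, 22]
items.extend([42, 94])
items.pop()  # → 94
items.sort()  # [22, 27, 40, 42, 53, 57, 80, 82]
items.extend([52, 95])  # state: [22, 27, 40, 42, 53, 57, 80, 82, 52, 95]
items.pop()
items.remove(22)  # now [27, 40, 42, 53, 57, 80, 82, 52]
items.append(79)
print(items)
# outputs [27, 40, 42, 53, 57, 80, 82, 52, 79]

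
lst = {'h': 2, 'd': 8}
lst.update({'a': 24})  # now {'h': 2, 'd': 8, 'a': 24}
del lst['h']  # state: {'d': 8, 'a': 24}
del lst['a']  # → {'d': 8}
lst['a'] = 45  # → {'d': 8, 'a': 45}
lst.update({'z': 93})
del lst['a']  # {'d': 8, 'z': 93}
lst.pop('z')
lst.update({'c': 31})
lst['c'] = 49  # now {'d': 8, 'c': 49}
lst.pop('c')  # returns 49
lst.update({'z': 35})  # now {'d': 8, 'z': 35}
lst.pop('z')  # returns 35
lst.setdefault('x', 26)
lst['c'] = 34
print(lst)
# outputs {'d': 8, 'x': 26, 'c': 34}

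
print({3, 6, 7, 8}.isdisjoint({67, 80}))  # True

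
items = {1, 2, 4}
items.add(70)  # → {1, 2, 4, 70}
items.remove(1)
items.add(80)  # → {2, 4, 70, 80}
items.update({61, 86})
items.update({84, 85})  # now {2, 4, 61, 70, 80, 84, 85, 86}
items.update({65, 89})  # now {2, 4, 61, 65, 70, 80, 84, 85, 86, 89}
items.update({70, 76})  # {2, 4, 61, 65, 70, 76, 80, 84, 85, 86, 89}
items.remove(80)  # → {2, 4, 61, 65, 70, 76, 84, 85, 86, 89}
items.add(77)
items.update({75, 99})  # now {2, 4, 61, 65, 70, 75, 76, 77, 84, 85, 86, 89, 99}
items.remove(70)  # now {2, 4, 61, 65, 75, 76, 77, 84, 85, 86, 89, 99}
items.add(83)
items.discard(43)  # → {2, 4, 61, 65, 75, 76, 77, 83, 84, 85, 86, 89, 99}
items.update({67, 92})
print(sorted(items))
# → [2, 4, 61, 65, 67, 75, 76, 77, 83, 84, 85, 86, 89, 92, 99]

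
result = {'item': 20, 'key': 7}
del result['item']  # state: {'key': 7}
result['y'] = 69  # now {'key': 7, 'y': 69}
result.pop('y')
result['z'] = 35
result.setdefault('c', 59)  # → 59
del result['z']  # {'key': 7, 'c': 59}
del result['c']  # {'key': 7}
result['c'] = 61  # {'key': 7, 'c': 61}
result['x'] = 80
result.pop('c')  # 61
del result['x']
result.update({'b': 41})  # {'key': 7, 'b': 41}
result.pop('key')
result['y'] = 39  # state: {'b': 41, 'y': 39}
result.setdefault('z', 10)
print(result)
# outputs {'b': 41, 'y': 39, 'z': 10}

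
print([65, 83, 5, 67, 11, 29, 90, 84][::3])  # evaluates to [65, 67, 90]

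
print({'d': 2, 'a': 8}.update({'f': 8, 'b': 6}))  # None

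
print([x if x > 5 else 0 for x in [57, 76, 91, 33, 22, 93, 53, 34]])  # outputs [57, 76, 91, 33, 22, 93, 53, 34]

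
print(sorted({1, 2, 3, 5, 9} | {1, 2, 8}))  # [1, 2, 3, 5, 8, 9]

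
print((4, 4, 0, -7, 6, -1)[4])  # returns 6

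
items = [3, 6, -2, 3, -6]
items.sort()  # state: [-6, -2, 3, 3, 6]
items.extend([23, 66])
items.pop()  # 66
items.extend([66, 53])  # [-6, -2, 3, 3, 6, 23, 66, 53]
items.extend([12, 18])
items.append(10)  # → [-6, -2, 3, 3, 6, 23, 66, 53, 12, 18, 10]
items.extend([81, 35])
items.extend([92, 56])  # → [-6, -2, 3, 3, 6, 23, 66, 53, 12, 18, 10, 81, 35, 92, 56]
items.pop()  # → 56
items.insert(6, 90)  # [-6, -2, 3, 3, 6, 23, 90, 66, 53, 12, 18, 10, 81, 35, 92]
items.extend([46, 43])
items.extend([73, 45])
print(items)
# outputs [-6, -2, 3, 3, 6, 23, 90, 66, 53, 12, 18, 10, 81, 35, 92, 46, 43, 73, 45]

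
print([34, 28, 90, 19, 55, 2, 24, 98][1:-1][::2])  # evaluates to [28, 19, 2]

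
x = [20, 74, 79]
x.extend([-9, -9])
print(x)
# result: [20, 74, 79, -9, -9]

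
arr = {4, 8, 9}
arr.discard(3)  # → {4, 8, 9}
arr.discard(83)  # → {4, 8, 9}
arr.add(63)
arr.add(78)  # {4, 8, 9, 63, 78}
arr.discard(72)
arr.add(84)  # {4, 8, 9, 63, 78, 84}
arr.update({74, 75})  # {4, 8, 9, 63, 74, 75, 78, 84}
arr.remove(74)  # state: {4, 8, 9, 63, 75, 78, 84}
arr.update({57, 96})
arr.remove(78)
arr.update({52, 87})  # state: {4, 8, 9, 52, 57, 63, 75, 84, 87, 96}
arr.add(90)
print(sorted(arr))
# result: [4, 8, 9, 52, 57, 63, 75, 84, 87, 90, 96]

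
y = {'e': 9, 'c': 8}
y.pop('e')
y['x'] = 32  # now {'c': 8, 'x': 32}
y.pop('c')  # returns 8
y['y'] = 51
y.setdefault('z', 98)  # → 98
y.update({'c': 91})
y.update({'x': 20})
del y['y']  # {'x': 20, 'z': 98, 'c': 91}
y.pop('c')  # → 91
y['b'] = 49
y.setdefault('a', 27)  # 27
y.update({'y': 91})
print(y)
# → {'x': 20, 'z': 98, 'b': 49, 'a': 27, 'y': 91}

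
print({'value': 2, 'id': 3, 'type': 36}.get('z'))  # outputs None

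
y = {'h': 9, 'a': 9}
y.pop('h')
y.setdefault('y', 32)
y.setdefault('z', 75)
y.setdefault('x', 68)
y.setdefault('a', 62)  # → 9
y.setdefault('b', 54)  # 54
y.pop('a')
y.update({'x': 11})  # {'y': 32, 'z': 75, 'x': 11, 'b': 54}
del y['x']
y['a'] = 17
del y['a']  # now {'y': 32, 'z': 75, 'b': 54}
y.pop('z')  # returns 75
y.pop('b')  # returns 54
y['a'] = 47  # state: {'y': 32, 'a': 47}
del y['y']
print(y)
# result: {'a': 47}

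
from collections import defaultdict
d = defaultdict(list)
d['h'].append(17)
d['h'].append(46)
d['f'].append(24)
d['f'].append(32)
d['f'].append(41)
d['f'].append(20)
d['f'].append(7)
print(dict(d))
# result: {'h': [17, 46], 'f': [24, 32, 41, 20, 7]}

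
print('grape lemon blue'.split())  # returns ['grape', 'lemon', 'blue']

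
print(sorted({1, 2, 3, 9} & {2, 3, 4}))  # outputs [2, 3]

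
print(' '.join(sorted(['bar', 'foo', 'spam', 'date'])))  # bar date foo spam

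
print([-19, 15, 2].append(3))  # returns None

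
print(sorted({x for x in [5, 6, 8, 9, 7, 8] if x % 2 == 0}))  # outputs [6, 8]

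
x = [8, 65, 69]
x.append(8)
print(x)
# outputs [8, 65, 69, 8]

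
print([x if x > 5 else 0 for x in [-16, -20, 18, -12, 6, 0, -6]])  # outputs [0, 0, 18, 0, 6, 0, 0]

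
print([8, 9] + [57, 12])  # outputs [8, 9, 57, 12]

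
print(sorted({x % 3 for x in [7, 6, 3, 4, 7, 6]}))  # [0, 1]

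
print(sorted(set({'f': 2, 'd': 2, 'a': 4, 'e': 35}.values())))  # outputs [2, 4, 35]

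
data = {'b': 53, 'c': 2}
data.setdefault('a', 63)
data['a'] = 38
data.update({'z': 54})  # {'b': 53, 'c': 2, 'a': 38, 'z': 54}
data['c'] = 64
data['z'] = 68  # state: {'b': 53, 'c': 64, 'a': 38, 'z': 68}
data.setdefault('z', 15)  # 68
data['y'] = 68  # {'b': 53, 'c': 64, 'a': 38, 'z': 68, 'y': 68}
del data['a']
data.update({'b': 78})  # {'b': 78, 'c': 64, 'z': 68, 'y': 68}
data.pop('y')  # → 68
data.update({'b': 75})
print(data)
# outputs {'b': 75, 'c': 64, 'z': 68}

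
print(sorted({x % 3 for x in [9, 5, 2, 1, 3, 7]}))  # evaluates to [0, 1, 2]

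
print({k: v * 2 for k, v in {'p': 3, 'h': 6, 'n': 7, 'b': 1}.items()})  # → {'p': 6, 'h': 12, 'n': 14, 'b': 2}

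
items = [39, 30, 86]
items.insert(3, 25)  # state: [39, 30, 86, 25]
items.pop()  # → 25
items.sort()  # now [30, 39, 86]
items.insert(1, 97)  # [30, 97, 39, 86]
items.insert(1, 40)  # [30, 40, 97, 39, 86]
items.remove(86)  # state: [30, 40, 97, 39]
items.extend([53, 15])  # [30, 40, 97, 39, 53, 15]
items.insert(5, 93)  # [30, 40, 97, 39, 53, 93, 15]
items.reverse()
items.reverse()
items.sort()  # [15, 30, 39, 40, 53, 93, 97]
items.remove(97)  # [15, 30, 39, 40, 53, 93]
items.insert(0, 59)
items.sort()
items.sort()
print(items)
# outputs [15, 30, 39, 40, 53, 59, 93]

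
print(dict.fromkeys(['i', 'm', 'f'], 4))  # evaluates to {'i': 4, 'm': 4, 'f': 4}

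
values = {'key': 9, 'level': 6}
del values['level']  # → {'key': 9}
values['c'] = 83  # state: {'key': 9, 'c': 83}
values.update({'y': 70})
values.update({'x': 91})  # {'key': 9, 'c': 83, 'y': 70, 'x': 91}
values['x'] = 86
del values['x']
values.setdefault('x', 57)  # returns 57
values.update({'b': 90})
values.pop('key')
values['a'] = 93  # {'c': 83, 'y': 70, 'x': 57, 'b': 90, 'a': 93}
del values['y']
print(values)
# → {'c': 83, 'x': 57, 'b': 90, 'a': 93}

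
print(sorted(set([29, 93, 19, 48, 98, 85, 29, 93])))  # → [19, 29, 48, 85, 93, 98]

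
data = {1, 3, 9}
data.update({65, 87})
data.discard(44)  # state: {1, 3, 9, 65, 87}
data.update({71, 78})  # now {1, 3, 9, 65, 71, 78, 87}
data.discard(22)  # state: {1, 3, 9, 65, 71, 78, 87}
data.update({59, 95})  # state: {1, 3, 9, 59, 65, 71, 78, 87, 95}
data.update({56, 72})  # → {1, 3, 9, 56, 59, 65, 71, 72, 78, 87, 95}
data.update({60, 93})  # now {1, 3, 9, 56, 59, 60, 65, 71, 72, 78, 87, 93, 95}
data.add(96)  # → {1, 3, 9, 56, 59, 60, 65, 71, 72, 78, 87, 93, 95, 96}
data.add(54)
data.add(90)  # {1, 3, 9, 54, 56, 59, 60, 65, 71, 72, 78, 87, 90, 93, 95, 96}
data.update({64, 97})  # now {1, 3, 9, 54, 56, 59, 60, 64, 65, 71, 72, 78, 87, 90, 93, 95, 96, 97}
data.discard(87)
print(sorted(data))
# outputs [1, 3, 9, 54, 56, 59, 60, 64, 65, 71, 72, 78, 90, 93, 95, 96, 97]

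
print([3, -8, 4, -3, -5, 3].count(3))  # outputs 2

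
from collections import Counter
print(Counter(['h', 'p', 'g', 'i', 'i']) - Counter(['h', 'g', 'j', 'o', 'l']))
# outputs Counter({'i': 2, 'p': 1})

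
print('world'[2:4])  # rl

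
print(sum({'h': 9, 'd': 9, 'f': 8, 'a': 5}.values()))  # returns 31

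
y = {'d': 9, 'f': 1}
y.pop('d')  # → 9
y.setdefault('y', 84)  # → 84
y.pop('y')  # 84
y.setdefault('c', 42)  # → 42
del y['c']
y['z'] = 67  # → {'f': 1, 'z': 67}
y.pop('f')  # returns 1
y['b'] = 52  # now {'z': 67, 'b': 52}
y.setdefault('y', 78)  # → 78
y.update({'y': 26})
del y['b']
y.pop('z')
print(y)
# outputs {'y': 26}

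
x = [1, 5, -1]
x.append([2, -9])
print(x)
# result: [1, 5, -1, [2, -9]]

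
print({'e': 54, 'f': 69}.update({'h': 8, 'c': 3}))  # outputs None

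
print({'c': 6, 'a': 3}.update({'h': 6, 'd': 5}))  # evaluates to None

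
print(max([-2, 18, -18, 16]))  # 18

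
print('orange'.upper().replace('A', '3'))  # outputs OR3NGE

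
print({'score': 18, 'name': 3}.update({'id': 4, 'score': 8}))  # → None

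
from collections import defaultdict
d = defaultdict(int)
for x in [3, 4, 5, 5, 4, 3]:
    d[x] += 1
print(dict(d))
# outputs {3: 2, 4: 2, 5: 2}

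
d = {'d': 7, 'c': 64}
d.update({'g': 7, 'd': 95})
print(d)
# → {'d': 95, 'c': 64, 'g': 7}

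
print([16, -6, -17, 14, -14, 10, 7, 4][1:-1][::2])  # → [-6, 14, 10]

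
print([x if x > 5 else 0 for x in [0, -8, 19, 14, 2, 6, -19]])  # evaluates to [0, 0, 19, 14, 0, 6, 0]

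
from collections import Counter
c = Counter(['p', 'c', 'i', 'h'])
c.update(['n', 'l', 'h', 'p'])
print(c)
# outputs Counter({'p': 2, 'h': 2, 'c': 1, 'i': 1, 'n': 1, 'l': 1})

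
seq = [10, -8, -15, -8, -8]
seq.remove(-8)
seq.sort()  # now [-15, -8, -8, 10]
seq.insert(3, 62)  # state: [-15, -8, -8, 62, 10]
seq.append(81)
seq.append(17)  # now [-15, -8, -8, 62, 10, 81, 17]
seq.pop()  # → 17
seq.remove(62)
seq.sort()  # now [-15, -8, -8, 10, 81]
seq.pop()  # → 81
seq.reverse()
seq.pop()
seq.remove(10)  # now [-8, -8]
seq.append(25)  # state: [-8, -8, 25]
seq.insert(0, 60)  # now [60, -8, -8, 25]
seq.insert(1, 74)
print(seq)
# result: [60, 74, -8, -8, 25]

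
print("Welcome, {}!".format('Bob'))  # Welcome, Bob!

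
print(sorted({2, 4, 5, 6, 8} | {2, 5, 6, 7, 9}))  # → [2, 4, 5, 6, 7, 8, 9]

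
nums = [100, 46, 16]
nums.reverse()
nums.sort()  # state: [16, 46, 100]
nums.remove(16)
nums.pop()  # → 100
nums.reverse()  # [46]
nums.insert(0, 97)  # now [97, 46]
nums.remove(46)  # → [97]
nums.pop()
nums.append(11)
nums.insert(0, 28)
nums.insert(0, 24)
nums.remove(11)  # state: [24, 28]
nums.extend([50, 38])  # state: [24, 28, 50, 38]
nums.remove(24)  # [28, 50, 38]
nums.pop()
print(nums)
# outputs [28, 50]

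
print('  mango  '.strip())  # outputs mango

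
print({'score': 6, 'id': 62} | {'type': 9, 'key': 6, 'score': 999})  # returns {'score': 999, 'id': 62, 'type': 9, 'key': 6}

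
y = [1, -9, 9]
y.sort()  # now [-9, 1, 9]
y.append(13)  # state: [-9, 1, 9, 13]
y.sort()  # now [-9, 1, 9, 13]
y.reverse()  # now [13, 9, 1, -9]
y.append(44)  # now [13, 9, 1, -9, 44]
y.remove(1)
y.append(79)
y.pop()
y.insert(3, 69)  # [13, 9, -9, 69, 44]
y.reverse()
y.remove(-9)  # [44, 69, 9, 13]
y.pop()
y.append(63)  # [44, 69, 9, 63]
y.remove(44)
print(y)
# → [69, 9, 63]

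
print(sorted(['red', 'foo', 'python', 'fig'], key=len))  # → ['red', 'foo', 'fig', 'python']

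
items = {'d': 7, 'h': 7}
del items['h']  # {'d': 7}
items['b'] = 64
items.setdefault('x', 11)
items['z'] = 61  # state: {'d': 7, 'b': 64, 'x': 11, 'z': 61}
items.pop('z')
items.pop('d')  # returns 7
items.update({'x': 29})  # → {'b': 64, 'x': 29}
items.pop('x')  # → 29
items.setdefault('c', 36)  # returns 36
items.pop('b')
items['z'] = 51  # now {'c': 36, 'z': 51}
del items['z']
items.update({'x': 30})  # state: {'c': 36, 'x': 30}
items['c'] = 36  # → {'c': 36, 'x': 30}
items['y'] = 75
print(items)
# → {'c': 36, 'x': 30, 'y': 75}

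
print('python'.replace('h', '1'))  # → pyt1on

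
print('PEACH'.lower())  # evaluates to peach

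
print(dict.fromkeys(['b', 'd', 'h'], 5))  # {'b': 5, 'd': 5, 'h': 5}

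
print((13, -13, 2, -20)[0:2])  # (13, -13)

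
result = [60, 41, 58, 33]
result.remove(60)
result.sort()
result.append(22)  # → [33, 41, 58, 22]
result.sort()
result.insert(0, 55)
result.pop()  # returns 58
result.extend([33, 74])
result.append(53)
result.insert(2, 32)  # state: [55, 22, 32, 33, 41, 33, 74, 53]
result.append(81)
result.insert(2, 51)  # [55, 22, 51, 32, 33, 41, 33, 74, 53, 81]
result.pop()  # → 81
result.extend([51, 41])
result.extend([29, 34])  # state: [55, 22, 51, 32, 33, 41, 33, 74, 53, 51, 41, 29, 34]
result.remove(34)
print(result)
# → [55, 22, 51, 32, 33, 41, 33, 74, 53, 51, 41, 29]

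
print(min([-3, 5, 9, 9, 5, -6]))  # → -6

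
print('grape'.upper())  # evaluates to GRAPE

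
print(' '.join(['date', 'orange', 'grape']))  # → date orange grape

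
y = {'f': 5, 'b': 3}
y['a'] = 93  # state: {'f': 5, 'b': 3, 'a': 93}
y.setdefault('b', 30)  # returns 3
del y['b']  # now {'f': 5, 'a': 93}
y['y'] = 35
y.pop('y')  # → 35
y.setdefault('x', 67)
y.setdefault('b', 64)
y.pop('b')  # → 64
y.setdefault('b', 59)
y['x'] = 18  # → {'f': 5, 'a': 93, 'x': 18, 'b': 59}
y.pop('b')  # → 59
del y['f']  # {'a': 93, 'x': 18}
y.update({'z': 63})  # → {'a': 93, 'x': 18, 'z': 63}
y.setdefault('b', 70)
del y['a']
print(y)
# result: {'x': 18, 'z': 63, 'b': 70}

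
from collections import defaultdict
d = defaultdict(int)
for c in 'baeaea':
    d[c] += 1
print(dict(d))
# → {'b': 1, 'a': 3, 'e': 2}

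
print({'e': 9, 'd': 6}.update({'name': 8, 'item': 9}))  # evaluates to None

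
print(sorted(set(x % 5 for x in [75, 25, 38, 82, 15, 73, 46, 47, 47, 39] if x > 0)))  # [0, 1, 2, 3, 4]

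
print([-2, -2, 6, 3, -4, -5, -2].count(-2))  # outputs 3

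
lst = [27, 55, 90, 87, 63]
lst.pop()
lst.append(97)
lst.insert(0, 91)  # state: [91, 27, 55, 90, 87, 97]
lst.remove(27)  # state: [91, 55, 90, 87, 97]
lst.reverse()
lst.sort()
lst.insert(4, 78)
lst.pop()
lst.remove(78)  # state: [55, 87, 90, 91]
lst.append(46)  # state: [55, 87, 90, 91, 46]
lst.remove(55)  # [87, 90, 91, 46]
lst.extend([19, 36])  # [87, 90, 91, 46, 19, 36]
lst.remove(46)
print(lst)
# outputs [87, 90, 91, 19, 36]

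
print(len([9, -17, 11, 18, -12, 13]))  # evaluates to 6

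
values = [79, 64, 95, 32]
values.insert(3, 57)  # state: [79, 64, 95, 57, 32]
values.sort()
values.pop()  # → 95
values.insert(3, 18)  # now [32, 57, 64, 18, 79]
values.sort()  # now [18, 32, 57, 64, 79]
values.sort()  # [18, 32, 57, 64, 79]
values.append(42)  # [18, 32, 57, 64, 79, 42]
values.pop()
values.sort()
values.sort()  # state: [18, 32, 57, 64, 79]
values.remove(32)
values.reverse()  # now [79, 64, 57, 18]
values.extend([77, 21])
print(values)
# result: [79, 64, 57, 18, 77, 21]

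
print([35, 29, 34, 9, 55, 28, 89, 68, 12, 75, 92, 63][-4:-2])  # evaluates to [12, 75]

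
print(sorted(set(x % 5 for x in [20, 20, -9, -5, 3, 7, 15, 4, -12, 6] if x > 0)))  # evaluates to [0, 1, 2, 3, 4]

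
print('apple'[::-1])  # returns elppa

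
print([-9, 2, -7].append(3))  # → None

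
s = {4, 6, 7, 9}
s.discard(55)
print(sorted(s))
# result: [4, 6, 7, 9]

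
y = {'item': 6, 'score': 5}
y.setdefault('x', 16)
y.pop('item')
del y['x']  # {'score': 5}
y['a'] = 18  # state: {'score': 5, 'a': 18}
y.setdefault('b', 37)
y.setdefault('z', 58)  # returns 58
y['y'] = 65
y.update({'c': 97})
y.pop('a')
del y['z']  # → {'score': 5, 'b': 37, 'y': 65, 'c': 97}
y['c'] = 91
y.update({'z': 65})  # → {'score': 5, 'b': 37, 'y': 65, 'c': 91, 'z': 65}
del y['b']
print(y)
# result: {'score': 5, 'y': 65, 'c': 91, 'z': 65}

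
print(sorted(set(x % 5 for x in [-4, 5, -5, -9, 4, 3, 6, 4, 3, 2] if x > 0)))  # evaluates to [0, 1, 2, 3, 4]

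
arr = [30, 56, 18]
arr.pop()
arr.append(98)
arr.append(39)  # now [30, 56, 98, 39]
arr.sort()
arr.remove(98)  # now [30, 39, 56]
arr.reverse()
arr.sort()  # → [30, 39, 56]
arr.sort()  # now [30, 39, 56]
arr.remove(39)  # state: [30, 56]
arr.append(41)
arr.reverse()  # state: [41, 56, 30]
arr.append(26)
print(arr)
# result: [41, 56, 30, 26]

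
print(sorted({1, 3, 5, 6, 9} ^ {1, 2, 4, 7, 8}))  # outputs [2, 3, 4, 5, 6, 7, 8, 9]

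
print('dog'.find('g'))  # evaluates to 2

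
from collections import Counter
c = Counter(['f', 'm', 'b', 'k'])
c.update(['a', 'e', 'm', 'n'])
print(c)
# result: Counter({'m': 2, 'f': 1, 'b': 1, 'k': 1, 'a': 1, 'e': 1, 'n': 1})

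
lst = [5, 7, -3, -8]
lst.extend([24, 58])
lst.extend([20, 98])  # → [5, 7, -3, -8, 24, 58, 20, 98]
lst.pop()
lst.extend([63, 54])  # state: [5, 7, -3, -8, 24, 58, 20, 63, 54]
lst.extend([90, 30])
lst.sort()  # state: [-8, -3, 5, 7, 20, 24, 30, 54, 58, 63, 90]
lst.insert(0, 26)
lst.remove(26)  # [-8, -3, 5, 7, 20, 24, 30, 54, 58, 63, 90]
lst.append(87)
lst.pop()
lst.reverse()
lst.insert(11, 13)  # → [90, 63, 58, 54, 30, 24, 20, 7, 5, -3, -8, 13]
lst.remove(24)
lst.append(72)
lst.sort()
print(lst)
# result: [-8, -3, 5, 7, 13, 20, 30, 54, 58, 63, 72, 90]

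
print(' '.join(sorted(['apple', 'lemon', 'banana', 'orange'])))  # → apple banana lemon orange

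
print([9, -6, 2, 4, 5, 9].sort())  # None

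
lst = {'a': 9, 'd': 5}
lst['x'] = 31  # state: {'a': 9, 'd': 5, 'x': 31}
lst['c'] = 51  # {'a': 9, 'd': 5, 'x': 31, 'c': 51}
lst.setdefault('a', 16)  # 9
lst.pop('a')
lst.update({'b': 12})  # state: {'d': 5, 'x': 31, 'c': 51, 'b': 12}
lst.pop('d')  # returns 5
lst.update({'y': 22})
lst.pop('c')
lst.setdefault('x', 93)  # 31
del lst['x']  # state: {'b': 12, 'y': 22}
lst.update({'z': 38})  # {'b': 12, 'y': 22, 'z': 38}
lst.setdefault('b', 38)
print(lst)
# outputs {'b': 12, 'y': 22, 'z': 38}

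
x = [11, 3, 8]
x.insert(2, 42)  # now [11, 3, 42, 8]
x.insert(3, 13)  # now [11, 3, 42, 13, 8]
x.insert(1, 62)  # [11, 62, 3, 42, 13, 8]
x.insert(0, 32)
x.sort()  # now [3, 8, 11, 13, 32, 42, 62]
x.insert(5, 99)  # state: [3, 8, 11, 13, 32, 99, 42, 62]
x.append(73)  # [3, 8, 11, 13, 32, 99, 42, 62, 73]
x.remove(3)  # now [8, 11, 13, 32, 99, 42, 62, 73]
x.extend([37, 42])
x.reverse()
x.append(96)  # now [42, 37, 73, 62, 42, 99, 32, 13, 11, 8, 96]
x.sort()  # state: [8, 11, 13, 32, 37, 42, 42, 62, 73, 96, 99]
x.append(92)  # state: [8, 11, 13, 32, 37, 42, 42, 62, 73, 96, 99, 92]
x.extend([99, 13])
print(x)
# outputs [8, 11, 13, 32, 37, 42, 42, 62, 73, 96, 99, 92, 99, 13]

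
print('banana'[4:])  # na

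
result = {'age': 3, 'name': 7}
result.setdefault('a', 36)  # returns 36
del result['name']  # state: {'age': 3, 'a': 36}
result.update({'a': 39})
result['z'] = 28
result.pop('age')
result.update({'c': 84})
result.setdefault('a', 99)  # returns 39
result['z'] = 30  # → {'a': 39, 'z': 30, 'c': 84}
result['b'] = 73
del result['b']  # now {'a': 39, 'z': 30, 'c': 84}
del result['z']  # {'a': 39, 'c': 84}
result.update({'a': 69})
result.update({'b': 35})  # {'a': 69, 'c': 84, 'b': 35}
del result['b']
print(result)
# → {'a': 69, 'c': 84}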